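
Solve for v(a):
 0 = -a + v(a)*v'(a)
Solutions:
 v(a) = -sqrt(C1 + a^2)
 v(a) = sqrt(C1 + a^2)


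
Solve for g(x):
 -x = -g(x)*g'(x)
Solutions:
 g(x) = -sqrt(C1 + x^2)
 g(x) = sqrt(C1 + x^2)


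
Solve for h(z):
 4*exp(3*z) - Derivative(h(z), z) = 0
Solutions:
 h(z) = C1 + 4*exp(3*z)/3


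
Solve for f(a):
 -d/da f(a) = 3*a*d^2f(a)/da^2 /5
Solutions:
 f(a) = C1 + C2/a^(2/3)


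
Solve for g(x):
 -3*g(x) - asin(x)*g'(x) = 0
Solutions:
 g(x) = C1*exp(-3*Integral(1/asin(x), x))


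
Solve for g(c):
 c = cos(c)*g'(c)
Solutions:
 g(c) = C1 + Integral(c/cos(c), c)


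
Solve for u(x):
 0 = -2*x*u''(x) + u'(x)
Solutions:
 u(x) = C1 + C2*x^(3/2)


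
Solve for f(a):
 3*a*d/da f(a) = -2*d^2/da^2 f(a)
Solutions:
 f(a) = C1 + C2*erf(sqrt(3)*a/2)


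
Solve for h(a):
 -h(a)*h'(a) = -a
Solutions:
 h(a) = -sqrt(C1 + a^2)
 h(a) = sqrt(C1 + a^2)


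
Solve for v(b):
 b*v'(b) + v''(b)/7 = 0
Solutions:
 v(b) = C1 + C2*erf(sqrt(14)*b/2)


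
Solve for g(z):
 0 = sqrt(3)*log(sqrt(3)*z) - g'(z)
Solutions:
 g(z) = C1 + sqrt(3)*z*log(z) - sqrt(3)*z + sqrt(3)*z*log(3)/2


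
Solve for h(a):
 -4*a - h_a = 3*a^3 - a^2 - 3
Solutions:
 h(a) = C1 - 3*a^4/4 + a^3/3 - 2*a^2 + 3*a


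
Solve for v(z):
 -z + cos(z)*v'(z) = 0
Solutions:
 v(z) = C1 + Integral(z/cos(z), z)


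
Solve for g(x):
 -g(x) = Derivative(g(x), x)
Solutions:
 g(x) = C1*exp(-x)


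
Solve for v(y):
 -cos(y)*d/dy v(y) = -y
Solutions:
 v(y) = C1 + Integral(y/cos(y), y)


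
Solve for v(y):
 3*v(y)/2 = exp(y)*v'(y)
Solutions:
 v(y) = C1*exp(-3*exp(-y)/2)


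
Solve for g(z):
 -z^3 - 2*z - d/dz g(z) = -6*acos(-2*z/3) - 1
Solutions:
 g(z) = C1 - z^4/4 - z^2 + 6*z*acos(-2*z/3) + z + 3*sqrt(9 - 4*z^2)


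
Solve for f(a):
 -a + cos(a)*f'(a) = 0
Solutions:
 f(a) = C1 + Integral(a/cos(a), a)


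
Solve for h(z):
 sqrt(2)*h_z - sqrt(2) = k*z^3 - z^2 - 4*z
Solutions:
 h(z) = C1 + sqrt(2)*k*z^4/8 - sqrt(2)*z^3/6 - sqrt(2)*z^2 + z


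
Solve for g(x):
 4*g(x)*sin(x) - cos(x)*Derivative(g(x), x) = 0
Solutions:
 g(x) = C1/cos(x)^4


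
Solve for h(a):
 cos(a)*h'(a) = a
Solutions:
 h(a) = C1 + Integral(a/cos(a), a)


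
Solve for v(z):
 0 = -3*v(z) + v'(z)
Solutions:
 v(z) = C1*exp(3*z)


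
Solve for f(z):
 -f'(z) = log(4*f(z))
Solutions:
 Integral(1/(log(_y) + 2*log(2)), (_y, f(z))) = C1 - z


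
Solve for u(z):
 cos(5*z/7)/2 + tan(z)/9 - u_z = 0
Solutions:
 u(z) = C1 - log(cos(z))/9 + 7*sin(5*z/7)/10


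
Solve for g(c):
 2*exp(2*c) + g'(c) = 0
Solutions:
 g(c) = C1 - exp(2*c)


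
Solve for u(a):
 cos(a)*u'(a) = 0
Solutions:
 u(a) = C1


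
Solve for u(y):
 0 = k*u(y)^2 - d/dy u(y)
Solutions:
 u(y) = -1/(C1 + k*y)


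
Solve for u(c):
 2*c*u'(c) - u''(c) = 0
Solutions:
 u(c) = C1 + C2*erfi(c)


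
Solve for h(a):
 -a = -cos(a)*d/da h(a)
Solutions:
 h(a) = C1 + Integral(a/cos(a), a)


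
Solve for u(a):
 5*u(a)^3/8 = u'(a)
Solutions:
 u(a) = -2*sqrt(-1/(C1 + 5*a))
 u(a) = 2*sqrt(-1/(C1 + 5*a))


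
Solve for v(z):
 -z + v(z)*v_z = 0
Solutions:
 v(z) = -sqrt(C1 + z^2)
 v(z) = sqrt(C1 + z^2)


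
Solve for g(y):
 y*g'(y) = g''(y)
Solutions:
 g(y) = C1 + C2*erfi(sqrt(2)*y/2)


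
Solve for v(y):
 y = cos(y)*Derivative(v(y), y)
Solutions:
 v(y) = C1 + Integral(y/cos(y), y)


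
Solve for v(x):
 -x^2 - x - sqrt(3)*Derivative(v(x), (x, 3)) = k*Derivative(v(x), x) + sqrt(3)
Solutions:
 v(x) = C1 + C2*exp(-3^(3/4)*x*sqrt(-k)/3) + C3*exp(3^(3/4)*x*sqrt(-k)/3) - x^3/(3*k) - x^2/(2*k) - sqrt(3)*x/k + 2*sqrt(3)*x/k^2


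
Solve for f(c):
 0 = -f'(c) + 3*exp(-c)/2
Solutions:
 f(c) = C1 - 3*exp(-c)/2


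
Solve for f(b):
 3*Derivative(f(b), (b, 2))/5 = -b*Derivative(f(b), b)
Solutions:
 f(b) = C1 + C2*erf(sqrt(30)*b/6)


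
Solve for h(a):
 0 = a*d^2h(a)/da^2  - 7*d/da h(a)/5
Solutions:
 h(a) = C1 + C2*a^(12/5)


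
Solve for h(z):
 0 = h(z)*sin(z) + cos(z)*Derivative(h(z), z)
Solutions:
 h(z) = C1*cos(z)


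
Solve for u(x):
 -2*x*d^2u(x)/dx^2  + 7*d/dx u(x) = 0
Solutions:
 u(x) = C1 + C2*x^(9/2)


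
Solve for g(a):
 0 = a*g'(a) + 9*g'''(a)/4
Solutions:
 g(a) = C1 + Integral(C2*airyai(-2^(2/3)*3^(1/3)*a/3) + C3*airybi(-2^(2/3)*3^(1/3)*a/3), a)


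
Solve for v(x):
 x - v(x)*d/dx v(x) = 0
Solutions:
 v(x) = -sqrt(C1 + x^2)
 v(x) = sqrt(C1 + x^2)


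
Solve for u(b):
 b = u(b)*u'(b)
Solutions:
 u(b) = -sqrt(C1 + b^2)
 u(b) = sqrt(C1 + b^2)


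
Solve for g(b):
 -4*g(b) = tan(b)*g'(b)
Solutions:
 g(b) = C1/sin(b)^4


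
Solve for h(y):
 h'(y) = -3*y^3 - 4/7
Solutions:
 h(y) = C1 - 3*y^4/4 - 4*y/7


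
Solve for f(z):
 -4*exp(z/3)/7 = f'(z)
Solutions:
 f(z) = C1 - 12*exp(z/3)/7


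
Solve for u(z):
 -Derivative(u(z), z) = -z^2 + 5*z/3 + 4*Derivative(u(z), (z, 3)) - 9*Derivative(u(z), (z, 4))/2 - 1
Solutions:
 u(z) = C1 + C2*exp(z*(-(351*sqrt(57) + 2699)^(1/3) - 64/(351*sqrt(57) + 2699)^(1/3) + 16)/54)*sin(sqrt(3)*z*(-(351*sqrt(57) + 2699)^(1/3) + 64/(351*sqrt(57) + 2699)^(1/3))/54) + C3*exp(z*(-(351*sqrt(57) + 2699)^(1/3) - 64/(351*sqrt(57) + 2699)^(1/3) + 16)/54)*cos(sqrt(3)*z*(-(351*sqrt(57) + 2699)^(1/3) + 64/(351*sqrt(57) + 2699)^(1/3))/54) + C4*exp(z*(64/(351*sqrt(57) + 2699)^(1/3) + 8 + (351*sqrt(57) + 2699)^(1/3))/27) + z^3/3 - 5*z^2/6 - 7*z


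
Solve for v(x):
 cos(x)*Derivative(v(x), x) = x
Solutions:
 v(x) = C1 + Integral(x/cos(x), x)


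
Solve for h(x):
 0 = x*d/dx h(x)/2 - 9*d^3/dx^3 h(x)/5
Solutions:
 h(x) = C1 + Integral(C2*airyai(60^(1/3)*x/6) + C3*airybi(60^(1/3)*x/6), x)


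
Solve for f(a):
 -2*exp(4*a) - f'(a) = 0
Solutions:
 f(a) = C1 - exp(4*a)/2


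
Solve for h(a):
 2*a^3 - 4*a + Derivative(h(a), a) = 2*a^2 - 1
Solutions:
 h(a) = C1 - a^4/2 + 2*a^3/3 + 2*a^2 - a


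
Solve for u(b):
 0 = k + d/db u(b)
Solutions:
 u(b) = C1 - b*k


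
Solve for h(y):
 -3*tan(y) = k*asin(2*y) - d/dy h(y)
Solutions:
 h(y) = C1 + k*(y*asin(2*y) + sqrt(1 - 4*y^2)/2) - 3*log(cos(y))


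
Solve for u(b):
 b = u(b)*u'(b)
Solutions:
 u(b) = -sqrt(C1 + b^2)
 u(b) = sqrt(C1 + b^2)


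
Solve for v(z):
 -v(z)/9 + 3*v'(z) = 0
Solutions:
 v(z) = C1*exp(z/27)


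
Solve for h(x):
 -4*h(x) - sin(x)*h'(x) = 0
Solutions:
 h(x) = C1*(cos(x)^2 + 2*cos(x) + 1)/(cos(x)^2 - 2*cos(x) + 1)


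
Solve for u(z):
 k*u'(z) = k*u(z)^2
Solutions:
 u(z) = -1/(C1 + z)


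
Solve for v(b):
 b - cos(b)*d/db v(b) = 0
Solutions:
 v(b) = C1 + Integral(b/cos(b), b)


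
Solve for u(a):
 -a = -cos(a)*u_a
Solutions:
 u(a) = C1 + Integral(a/cos(a), a)


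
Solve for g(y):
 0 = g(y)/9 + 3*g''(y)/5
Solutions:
 g(y) = C1*sin(sqrt(15)*y/9) + C2*cos(sqrt(15)*y/9)


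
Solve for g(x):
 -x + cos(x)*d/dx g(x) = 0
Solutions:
 g(x) = C1 + Integral(x/cos(x), x)


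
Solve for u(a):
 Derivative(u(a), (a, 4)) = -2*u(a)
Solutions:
 u(a) = (C1*sin(2^(3/4)*a/2) + C2*cos(2^(3/4)*a/2))*exp(-2^(3/4)*a/2) + (C3*sin(2^(3/4)*a/2) + C4*cos(2^(3/4)*a/2))*exp(2^(3/4)*a/2)


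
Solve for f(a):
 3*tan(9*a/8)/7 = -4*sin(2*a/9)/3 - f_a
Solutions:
 f(a) = C1 + 8*log(cos(9*a/8))/21 + 6*cos(2*a/9)


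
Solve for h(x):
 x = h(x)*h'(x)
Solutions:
 h(x) = -sqrt(C1 + x^2)
 h(x) = sqrt(C1 + x^2)


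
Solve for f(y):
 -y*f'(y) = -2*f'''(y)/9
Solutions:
 f(y) = C1 + Integral(C2*airyai(6^(2/3)*y/2) + C3*airybi(6^(2/3)*y/2), y)


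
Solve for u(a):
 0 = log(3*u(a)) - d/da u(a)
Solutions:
 -Integral(1/(log(_y) + log(3)), (_y, u(a))) = C1 - a


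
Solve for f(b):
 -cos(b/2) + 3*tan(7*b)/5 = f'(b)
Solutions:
 f(b) = C1 - 3*log(cos(7*b))/35 - 2*sin(b/2)


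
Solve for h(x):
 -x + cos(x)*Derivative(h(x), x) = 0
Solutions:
 h(x) = C1 + Integral(x/cos(x), x)


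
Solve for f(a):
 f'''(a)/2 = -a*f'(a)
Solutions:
 f(a) = C1 + Integral(C2*airyai(-2^(1/3)*a) + C3*airybi(-2^(1/3)*a), a)


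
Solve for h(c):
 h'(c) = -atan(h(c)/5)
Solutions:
 Integral(1/atan(_y/5), (_y, h(c))) = C1 - c


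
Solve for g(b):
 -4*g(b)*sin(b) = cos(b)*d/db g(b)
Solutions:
 g(b) = C1*cos(b)^4


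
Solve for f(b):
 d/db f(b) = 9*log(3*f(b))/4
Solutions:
 -4*Integral(1/(log(_y) + log(3)), (_y, f(b)))/9 = C1 - b


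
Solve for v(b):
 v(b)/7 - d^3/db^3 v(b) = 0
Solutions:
 v(b) = C3*exp(7^(2/3)*b/7) + (C1*sin(sqrt(3)*7^(2/3)*b/14) + C2*cos(sqrt(3)*7^(2/3)*b/14))*exp(-7^(2/3)*b/14)


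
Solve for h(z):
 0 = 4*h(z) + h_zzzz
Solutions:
 h(z) = (C1*sin(z) + C2*cos(z))*exp(-z) + (C3*sin(z) + C4*cos(z))*exp(z)


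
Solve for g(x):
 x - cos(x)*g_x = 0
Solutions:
 g(x) = C1 + Integral(x/cos(x), x)


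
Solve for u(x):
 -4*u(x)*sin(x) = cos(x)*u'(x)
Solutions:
 u(x) = C1*cos(x)^4


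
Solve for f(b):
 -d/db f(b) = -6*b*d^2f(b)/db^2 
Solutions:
 f(b) = C1 + C2*b^(7/6)


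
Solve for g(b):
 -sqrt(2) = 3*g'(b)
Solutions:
 g(b) = C1 - sqrt(2)*b/3


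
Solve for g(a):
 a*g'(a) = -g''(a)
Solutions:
 g(a) = C1 + C2*erf(sqrt(2)*a/2)


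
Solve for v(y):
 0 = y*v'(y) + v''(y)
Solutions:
 v(y) = C1 + C2*erf(sqrt(2)*y/2)


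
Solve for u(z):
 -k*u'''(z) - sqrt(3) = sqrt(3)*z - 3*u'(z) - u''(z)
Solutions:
 u(z) = C1 + C2*exp(z*(1 - sqrt(12*k + 1))/(2*k)) + C3*exp(z*(sqrt(12*k + 1) + 1)/(2*k)) + sqrt(3)*z^2/6 + 2*sqrt(3)*z/9


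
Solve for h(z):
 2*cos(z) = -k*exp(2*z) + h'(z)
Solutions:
 h(z) = C1 + k*exp(2*z)/2 + 2*sin(z)


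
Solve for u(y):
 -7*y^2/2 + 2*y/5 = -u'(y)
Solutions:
 u(y) = C1 + 7*y^3/6 - y^2/5


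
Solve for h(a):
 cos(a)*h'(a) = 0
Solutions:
 h(a) = C1


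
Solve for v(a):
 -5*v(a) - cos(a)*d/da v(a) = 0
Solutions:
 v(a) = C1*sqrt(sin(a) - 1)*(sin(a)^2 - 2*sin(a) + 1)/(sqrt(sin(a) + 1)*(sin(a)^2 + 2*sin(a) + 1))


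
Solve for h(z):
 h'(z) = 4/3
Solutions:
 h(z) = C1 + 4*z/3


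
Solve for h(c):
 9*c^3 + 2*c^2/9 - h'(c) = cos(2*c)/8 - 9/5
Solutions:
 h(c) = C1 + 9*c^4/4 + 2*c^3/27 + 9*c/5 - sin(c)*cos(c)/8


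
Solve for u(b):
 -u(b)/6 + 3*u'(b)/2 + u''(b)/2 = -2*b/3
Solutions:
 u(b) = C1*exp(b*(-9 + sqrt(93))/6) + C2*exp(-b*(9 + sqrt(93))/6) + 4*b + 36


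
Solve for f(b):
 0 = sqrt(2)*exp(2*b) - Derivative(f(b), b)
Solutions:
 f(b) = C1 + sqrt(2)*exp(2*b)/2


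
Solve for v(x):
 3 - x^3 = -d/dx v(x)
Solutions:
 v(x) = C1 + x^4/4 - 3*x


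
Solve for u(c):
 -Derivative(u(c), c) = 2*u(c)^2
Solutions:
 u(c) = 1/(C1 + 2*c)


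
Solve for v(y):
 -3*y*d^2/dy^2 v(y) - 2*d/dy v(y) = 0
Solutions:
 v(y) = C1 + C2*y^(1/3)


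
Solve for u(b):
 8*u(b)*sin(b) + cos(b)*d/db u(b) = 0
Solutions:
 u(b) = C1*cos(b)^8


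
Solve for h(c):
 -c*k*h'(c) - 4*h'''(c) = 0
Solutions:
 h(c) = C1 + Integral(C2*airyai(2^(1/3)*c*(-k)^(1/3)/2) + C3*airybi(2^(1/3)*c*(-k)^(1/3)/2), c)


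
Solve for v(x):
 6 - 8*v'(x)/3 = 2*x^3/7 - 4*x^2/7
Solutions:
 v(x) = C1 - 3*x^4/112 + x^3/14 + 9*x/4


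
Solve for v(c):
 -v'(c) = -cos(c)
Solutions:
 v(c) = C1 + sin(c)


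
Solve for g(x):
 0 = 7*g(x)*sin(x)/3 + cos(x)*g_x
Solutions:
 g(x) = C1*cos(x)^(7/3)


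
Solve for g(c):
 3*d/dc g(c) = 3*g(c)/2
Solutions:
 g(c) = C1*exp(c/2)


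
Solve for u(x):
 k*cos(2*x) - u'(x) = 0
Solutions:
 u(x) = C1 + k*sin(2*x)/2


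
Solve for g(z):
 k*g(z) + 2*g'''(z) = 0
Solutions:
 g(z) = C1*exp(2^(2/3)*z*(-k)^(1/3)/2) + C2*exp(2^(2/3)*z*(-k)^(1/3)*(-1 + sqrt(3)*I)/4) + C3*exp(-2^(2/3)*z*(-k)^(1/3)*(1 + sqrt(3)*I)/4)


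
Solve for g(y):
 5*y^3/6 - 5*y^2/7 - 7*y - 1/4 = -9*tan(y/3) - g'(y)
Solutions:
 g(y) = C1 - 5*y^4/24 + 5*y^3/21 + 7*y^2/2 + y/4 + 27*log(cos(y/3))


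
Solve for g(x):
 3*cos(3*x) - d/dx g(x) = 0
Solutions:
 g(x) = C1 + sin(3*x)


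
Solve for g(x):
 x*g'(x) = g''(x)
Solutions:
 g(x) = C1 + C2*erfi(sqrt(2)*x/2)


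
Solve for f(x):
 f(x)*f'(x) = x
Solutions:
 f(x) = -sqrt(C1 + x^2)
 f(x) = sqrt(C1 + x^2)


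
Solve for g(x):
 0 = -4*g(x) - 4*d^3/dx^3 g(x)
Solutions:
 g(x) = C3*exp(-x) + (C1*sin(sqrt(3)*x/2) + C2*cos(sqrt(3)*x/2))*exp(x/2)


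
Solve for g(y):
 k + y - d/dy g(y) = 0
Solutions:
 g(y) = C1 + k*y + y^2/2


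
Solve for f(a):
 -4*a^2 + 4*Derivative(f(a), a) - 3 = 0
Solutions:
 f(a) = C1 + a^3/3 + 3*a/4


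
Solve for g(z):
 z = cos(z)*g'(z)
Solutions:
 g(z) = C1 + Integral(z/cos(z), z)


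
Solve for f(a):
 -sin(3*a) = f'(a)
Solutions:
 f(a) = C1 + cos(3*a)/3


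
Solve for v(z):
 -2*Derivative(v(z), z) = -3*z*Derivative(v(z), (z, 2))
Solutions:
 v(z) = C1 + C2*z^(5/3)


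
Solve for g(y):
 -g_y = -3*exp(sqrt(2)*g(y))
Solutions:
 g(y) = sqrt(2)*(2*log(-1/(C1 + 3*y)) - log(2))/4


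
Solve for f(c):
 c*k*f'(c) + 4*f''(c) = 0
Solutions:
 f(c) = Piecewise((-sqrt(2)*sqrt(pi)*C1*erf(sqrt(2)*c*sqrt(k)/4)/sqrt(k) - C2, (k > 0) | (k < 0)), (-C1*c - C2, True))


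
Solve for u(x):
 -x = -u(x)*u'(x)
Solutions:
 u(x) = -sqrt(C1 + x^2)
 u(x) = sqrt(C1 + x^2)


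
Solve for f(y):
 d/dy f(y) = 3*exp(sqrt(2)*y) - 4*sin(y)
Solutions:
 f(y) = C1 + 3*sqrt(2)*exp(sqrt(2)*y)/2 + 4*cos(y)


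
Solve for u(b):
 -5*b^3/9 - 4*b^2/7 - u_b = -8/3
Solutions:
 u(b) = C1 - 5*b^4/36 - 4*b^3/21 + 8*b/3


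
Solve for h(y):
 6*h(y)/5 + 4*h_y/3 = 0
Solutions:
 h(y) = C1*exp(-9*y/10)


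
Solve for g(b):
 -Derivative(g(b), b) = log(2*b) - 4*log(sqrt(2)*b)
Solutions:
 g(b) = C1 + 3*b*log(b) - 3*b + b*log(2)


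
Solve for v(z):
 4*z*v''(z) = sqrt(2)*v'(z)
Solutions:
 v(z) = C1 + C2*z^(sqrt(2)/4 + 1)


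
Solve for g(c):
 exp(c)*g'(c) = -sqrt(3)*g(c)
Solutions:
 g(c) = C1*exp(sqrt(3)*exp(-c))


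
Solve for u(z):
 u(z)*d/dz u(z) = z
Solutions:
 u(z) = -sqrt(C1 + z^2)
 u(z) = sqrt(C1 + z^2)


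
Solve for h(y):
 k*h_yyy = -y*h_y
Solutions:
 h(y) = C1 + Integral(C2*airyai(y*(-1/k)^(1/3)) + C3*airybi(y*(-1/k)^(1/3)), y)


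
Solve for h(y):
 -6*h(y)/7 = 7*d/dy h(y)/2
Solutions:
 h(y) = C1*exp(-12*y/49)


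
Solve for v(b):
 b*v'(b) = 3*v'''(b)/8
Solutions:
 v(b) = C1 + Integral(C2*airyai(2*3^(2/3)*b/3) + C3*airybi(2*3^(2/3)*b/3), b)


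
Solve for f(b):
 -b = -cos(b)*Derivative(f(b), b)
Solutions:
 f(b) = C1 + Integral(b/cos(b), b)


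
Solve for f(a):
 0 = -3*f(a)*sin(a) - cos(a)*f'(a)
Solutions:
 f(a) = C1*cos(a)^3


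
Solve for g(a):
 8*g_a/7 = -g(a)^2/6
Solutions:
 g(a) = 48/(C1 + 7*a)


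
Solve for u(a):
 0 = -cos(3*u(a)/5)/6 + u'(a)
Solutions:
 -a/6 - 5*log(sin(3*u(a)/5) - 1)/6 + 5*log(sin(3*u(a)/5) + 1)/6 = C1


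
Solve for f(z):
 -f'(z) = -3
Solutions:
 f(z) = C1 + 3*z


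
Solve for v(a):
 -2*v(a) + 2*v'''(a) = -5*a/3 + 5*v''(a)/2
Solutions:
 v(a) = C1*exp(a*(-(24*sqrt(1671) + 989)^(1/3) - 25/(24*sqrt(1671) + 989)^(1/3) + 10)/24)*sin(sqrt(3)*a*(-(24*sqrt(1671) + 989)^(1/3) + 25/(24*sqrt(1671) + 989)^(1/3))/24) + C2*exp(a*(-(24*sqrt(1671) + 989)^(1/3) - 25/(24*sqrt(1671) + 989)^(1/3) + 10)/24)*cos(sqrt(3)*a*(-(24*sqrt(1671) + 989)^(1/3) + 25/(24*sqrt(1671) + 989)^(1/3))/24) + C3*exp(a*(25/(24*sqrt(1671) + 989)^(1/3) + 5 + (24*sqrt(1671) + 989)^(1/3))/12) + 5*a/6


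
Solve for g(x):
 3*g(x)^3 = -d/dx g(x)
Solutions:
 g(x) = -sqrt(2)*sqrt(-1/(C1 - 3*x))/2
 g(x) = sqrt(2)*sqrt(-1/(C1 - 3*x))/2


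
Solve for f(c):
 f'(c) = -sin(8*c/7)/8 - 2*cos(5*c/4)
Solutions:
 f(c) = C1 - 8*sin(5*c/4)/5 + 7*cos(8*c/7)/64


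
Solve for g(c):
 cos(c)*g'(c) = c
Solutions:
 g(c) = C1 + Integral(c/cos(c), c)


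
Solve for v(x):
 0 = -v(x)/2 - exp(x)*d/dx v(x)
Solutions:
 v(x) = C1*exp(exp(-x)/2)


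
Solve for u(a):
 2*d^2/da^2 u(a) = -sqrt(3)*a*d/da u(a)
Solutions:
 u(a) = C1 + C2*erf(3^(1/4)*a/2)


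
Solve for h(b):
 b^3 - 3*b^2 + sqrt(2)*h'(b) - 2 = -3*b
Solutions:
 h(b) = C1 - sqrt(2)*b^4/8 + sqrt(2)*b^3/2 - 3*sqrt(2)*b^2/4 + sqrt(2)*b


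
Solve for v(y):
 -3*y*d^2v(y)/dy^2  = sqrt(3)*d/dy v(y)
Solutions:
 v(y) = C1 + C2*y^(1 - sqrt(3)/3)


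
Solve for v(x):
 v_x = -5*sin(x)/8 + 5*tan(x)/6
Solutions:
 v(x) = C1 - 5*log(cos(x))/6 + 5*cos(x)/8


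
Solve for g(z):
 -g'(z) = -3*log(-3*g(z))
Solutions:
 -Integral(1/(log(-_y) + log(3)), (_y, g(z)))/3 = C1 - z


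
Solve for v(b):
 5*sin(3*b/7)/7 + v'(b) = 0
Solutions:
 v(b) = C1 + 5*cos(3*b/7)/3


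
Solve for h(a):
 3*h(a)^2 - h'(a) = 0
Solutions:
 h(a) = -1/(C1 + 3*a)


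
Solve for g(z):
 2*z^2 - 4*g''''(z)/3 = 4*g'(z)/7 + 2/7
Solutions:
 g(z) = C1 + C4*exp(-3^(1/3)*7^(2/3)*z/7) + 7*z^3/6 - z/2 + (C2*sin(3^(5/6)*7^(2/3)*z/14) + C3*cos(3^(5/6)*7^(2/3)*z/14))*exp(3^(1/3)*7^(2/3)*z/14)


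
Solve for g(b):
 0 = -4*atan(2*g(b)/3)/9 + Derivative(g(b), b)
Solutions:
 Integral(1/atan(2*_y/3), (_y, g(b))) = C1 + 4*b/9


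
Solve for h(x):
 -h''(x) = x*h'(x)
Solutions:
 h(x) = C1 + C2*erf(sqrt(2)*x/2)


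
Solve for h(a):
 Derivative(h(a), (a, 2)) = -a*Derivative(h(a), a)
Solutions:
 h(a) = C1 + C2*erf(sqrt(2)*a/2)


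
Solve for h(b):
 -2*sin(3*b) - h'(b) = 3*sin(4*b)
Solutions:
 h(b) = C1 + 2*cos(3*b)/3 + 3*cos(4*b)/4


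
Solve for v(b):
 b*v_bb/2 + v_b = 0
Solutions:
 v(b) = C1 + C2/b


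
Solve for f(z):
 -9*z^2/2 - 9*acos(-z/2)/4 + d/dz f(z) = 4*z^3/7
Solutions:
 f(z) = C1 + z^4/7 + 3*z^3/2 + 9*z*acos(-z/2)/4 + 9*sqrt(4 - z^2)/4


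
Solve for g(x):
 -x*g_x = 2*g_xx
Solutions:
 g(x) = C1 + C2*erf(x/2)


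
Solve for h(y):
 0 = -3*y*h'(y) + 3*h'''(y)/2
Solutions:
 h(y) = C1 + Integral(C2*airyai(2^(1/3)*y) + C3*airybi(2^(1/3)*y), y)


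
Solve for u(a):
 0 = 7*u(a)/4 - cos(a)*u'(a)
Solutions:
 u(a) = C1*(sin(a) + 1)^(7/8)/(sin(a) - 1)^(7/8)


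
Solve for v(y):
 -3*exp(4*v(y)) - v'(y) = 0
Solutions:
 v(y) = log(-I*(1/(C1 + 12*y))^(1/4))
 v(y) = log(I*(1/(C1 + 12*y))^(1/4))
 v(y) = log(-(1/(C1 + 12*y))^(1/4))
 v(y) = log(1/(C1 + 12*y))/4


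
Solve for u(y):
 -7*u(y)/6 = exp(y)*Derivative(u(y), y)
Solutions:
 u(y) = C1*exp(7*exp(-y)/6)


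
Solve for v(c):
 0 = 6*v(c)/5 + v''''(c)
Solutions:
 v(c) = (C1*sin(10^(3/4)*3^(1/4)*c/10) + C2*cos(10^(3/4)*3^(1/4)*c/10))*exp(-10^(3/4)*3^(1/4)*c/10) + (C3*sin(10^(3/4)*3^(1/4)*c/10) + C4*cos(10^(3/4)*3^(1/4)*c/10))*exp(10^(3/4)*3^(1/4)*c/10)


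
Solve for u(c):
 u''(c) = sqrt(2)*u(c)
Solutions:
 u(c) = C1*exp(-2^(1/4)*c) + C2*exp(2^(1/4)*c)


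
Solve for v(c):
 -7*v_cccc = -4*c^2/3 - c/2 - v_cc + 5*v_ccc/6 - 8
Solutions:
 v(c) = C1 + C2*c + C3*exp(c*(-5 + sqrt(1033))/84) + C4*exp(-c*(5 + sqrt(1033))/84) - c^4/9 - 49*c^3/108 - 3125*c^2/216


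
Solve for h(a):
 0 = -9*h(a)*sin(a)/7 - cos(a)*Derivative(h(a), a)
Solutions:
 h(a) = C1*cos(a)^(9/7)


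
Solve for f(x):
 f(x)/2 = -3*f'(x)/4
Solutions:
 f(x) = C1*exp(-2*x/3)


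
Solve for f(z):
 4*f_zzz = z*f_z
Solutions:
 f(z) = C1 + Integral(C2*airyai(2^(1/3)*z/2) + C3*airybi(2^(1/3)*z/2), z)


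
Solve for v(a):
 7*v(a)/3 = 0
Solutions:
 v(a) = 0


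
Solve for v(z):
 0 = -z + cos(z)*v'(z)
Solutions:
 v(z) = C1 + Integral(z/cos(z), z)


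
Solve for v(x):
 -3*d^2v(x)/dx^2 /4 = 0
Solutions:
 v(x) = C1 + C2*x


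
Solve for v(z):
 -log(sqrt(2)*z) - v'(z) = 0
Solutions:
 v(z) = C1 - z*log(z) - z*log(2)/2 + z


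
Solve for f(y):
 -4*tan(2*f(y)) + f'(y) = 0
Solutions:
 f(y) = -asin(C1*exp(8*y))/2 + pi/2
 f(y) = asin(C1*exp(8*y))/2


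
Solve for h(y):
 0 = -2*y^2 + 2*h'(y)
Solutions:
 h(y) = C1 + y^3/3


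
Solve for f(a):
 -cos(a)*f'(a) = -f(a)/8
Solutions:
 f(a) = C1*(sin(a) + 1)^(1/16)/(sin(a) - 1)^(1/16)


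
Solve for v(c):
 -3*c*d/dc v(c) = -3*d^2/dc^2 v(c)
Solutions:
 v(c) = C1 + C2*erfi(sqrt(2)*c/2)


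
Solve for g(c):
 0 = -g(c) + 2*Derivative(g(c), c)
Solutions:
 g(c) = C1*exp(c/2)


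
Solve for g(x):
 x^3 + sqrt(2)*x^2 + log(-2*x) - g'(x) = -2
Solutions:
 g(x) = C1 + x^4/4 + sqrt(2)*x^3/3 + x*log(-x) + x*(log(2) + 1)


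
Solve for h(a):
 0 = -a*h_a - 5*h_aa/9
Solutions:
 h(a) = C1 + C2*erf(3*sqrt(10)*a/10)


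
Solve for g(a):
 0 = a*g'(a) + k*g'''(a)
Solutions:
 g(a) = C1 + Integral(C2*airyai(a*(-1/k)^(1/3)) + C3*airybi(a*(-1/k)^(1/3)), a)


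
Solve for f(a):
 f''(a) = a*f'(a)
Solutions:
 f(a) = C1 + C2*erfi(sqrt(2)*a/2)


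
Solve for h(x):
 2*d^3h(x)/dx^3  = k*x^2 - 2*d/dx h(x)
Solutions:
 h(x) = C1 + C2*sin(x) + C3*cos(x) + k*x^3/6 - k*x


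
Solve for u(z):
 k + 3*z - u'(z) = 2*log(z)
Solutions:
 u(z) = C1 + k*z + 3*z^2/2 - 2*z*log(z) + 2*z


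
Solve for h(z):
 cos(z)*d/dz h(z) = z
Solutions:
 h(z) = C1 + Integral(z/cos(z), z)


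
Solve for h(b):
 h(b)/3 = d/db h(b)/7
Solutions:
 h(b) = C1*exp(7*b/3)


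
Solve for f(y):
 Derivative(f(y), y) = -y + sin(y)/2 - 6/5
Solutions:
 f(y) = C1 - y^2/2 - 6*y/5 - cos(y)/2


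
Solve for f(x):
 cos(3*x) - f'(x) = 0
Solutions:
 f(x) = C1 + sin(3*x)/3


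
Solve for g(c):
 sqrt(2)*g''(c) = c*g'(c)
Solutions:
 g(c) = C1 + C2*erfi(2^(1/4)*c/2)


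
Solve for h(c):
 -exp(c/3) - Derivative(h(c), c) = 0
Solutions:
 h(c) = C1 - 3*exp(c/3)


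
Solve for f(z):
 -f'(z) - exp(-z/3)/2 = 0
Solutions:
 f(z) = C1 + 3*exp(-z/3)/2


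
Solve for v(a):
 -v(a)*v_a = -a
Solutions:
 v(a) = -sqrt(C1 + a^2)
 v(a) = sqrt(C1 + a^2)


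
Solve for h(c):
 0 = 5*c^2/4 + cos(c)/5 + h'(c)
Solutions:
 h(c) = C1 - 5*c^3/12 - sin(c)/5


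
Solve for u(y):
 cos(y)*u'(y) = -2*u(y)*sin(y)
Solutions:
 u(y) = C1*cos(y)^2


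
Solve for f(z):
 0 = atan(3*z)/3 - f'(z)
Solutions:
 f(z) = C1 + z*atan(3*z)/3 - log(9*z^2 + 1)/18


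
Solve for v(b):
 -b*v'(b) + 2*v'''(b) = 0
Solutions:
 v(b) = C1 + Integral(C2*airyai(2^(2/3)*b/2) + C3*airybi(2^(2/3)*b/2), b)


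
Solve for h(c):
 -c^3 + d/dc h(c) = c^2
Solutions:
 h(c) = C1 + c^4/4 + c^3/3


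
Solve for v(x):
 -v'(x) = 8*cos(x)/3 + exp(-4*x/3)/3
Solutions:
 v(x) = C1 - 8*sin(x)/3 + exp(-4*x/3)/4


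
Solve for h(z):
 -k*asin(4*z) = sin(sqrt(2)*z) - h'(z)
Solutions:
 h(z) = C1 + k*(z*asin(4*z) + sqrt(1 - 16*z^2)/4) - sqrt(2)*cos(sqrt(2)*z)/2


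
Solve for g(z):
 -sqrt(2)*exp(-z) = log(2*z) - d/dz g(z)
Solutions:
 g(z) = C1 + z*log(z) + z*(-1 + log(2)) - sqrt(2)*exp(-z)


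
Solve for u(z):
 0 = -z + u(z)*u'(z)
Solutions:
 u(z) = -sqrt(C1 + z^2)
 u(z) = sqrt(C1 + z^2)


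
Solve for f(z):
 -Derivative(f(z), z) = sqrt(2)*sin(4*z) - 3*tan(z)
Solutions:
 f(z) = C1 - 3*log(cos(z)) + sqrt(2)*cos(4*z)/4


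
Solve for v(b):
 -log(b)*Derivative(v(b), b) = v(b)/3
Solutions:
 v(b) = C1*exp(-li(b)/3)


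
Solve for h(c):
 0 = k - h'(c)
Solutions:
 h(c) = C1 + c*k


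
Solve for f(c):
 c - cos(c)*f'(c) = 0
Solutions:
 f(c) = C1 + Integral(c/cos(c), c)


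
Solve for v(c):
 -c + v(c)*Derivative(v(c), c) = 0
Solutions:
 v(c) = -sqrt(C1 + c^2)
 v(c) = sqrt(C1 + c^2)


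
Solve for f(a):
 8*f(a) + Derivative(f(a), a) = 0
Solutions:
 f(a) = C1*exp(-8*a)


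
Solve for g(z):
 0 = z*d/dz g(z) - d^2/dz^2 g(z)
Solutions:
 g(z) = C1 + C2*erfi(sqrt(2)*z/2)


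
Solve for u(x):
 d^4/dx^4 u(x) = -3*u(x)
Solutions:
 u(x) = (C1*sin(sqrt(2)*3^(1/4)*x/2) + C2*cos(sqrt(2)*3^(1/4)*x/2))*exp(-sqrt(2)*3^(1/4)*x/2) + (C3*sin(sqrt(2)*3^(1/4)*x/2) + C4*cos(sqrt(2)*3^(1/4)*x/2))*exp(sqrt(2)*3^(1/4)*x/2)


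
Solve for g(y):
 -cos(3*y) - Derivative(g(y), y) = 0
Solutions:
 g(y) = C1 - sin(3*y)/3


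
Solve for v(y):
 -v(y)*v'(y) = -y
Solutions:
 v(y) = -sqrt(C1 + y^2)
 v(y) = sqrt(C1 + y^2)


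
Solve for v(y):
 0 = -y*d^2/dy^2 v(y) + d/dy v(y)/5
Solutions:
 v(y) = C1 + C2*y^(6/5)


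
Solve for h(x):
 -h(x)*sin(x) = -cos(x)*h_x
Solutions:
 h(x) = C1/cos(x)


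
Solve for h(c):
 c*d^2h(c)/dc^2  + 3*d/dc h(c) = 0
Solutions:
 h(c) = C1 + C2/c^2


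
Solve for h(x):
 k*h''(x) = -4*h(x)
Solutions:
 h(x) = C1*exp(-2*x*sqrt(-1/k)) + C2*exp(2*x*sqrt(-1/k))


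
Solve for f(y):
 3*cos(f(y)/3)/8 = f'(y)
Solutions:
 -3*y/8 - 3*log(sin(f(y)/3) - 1)/2 + 3*log(sin(f(y)/3) + 1)/2 = C1


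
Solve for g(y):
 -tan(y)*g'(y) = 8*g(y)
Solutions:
 g(y) = C1/sin(y)^8


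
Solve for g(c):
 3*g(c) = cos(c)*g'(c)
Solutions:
 g(c) = C1*(sin(c) + 1)^(3/2)/(sin(c) - 1)^(3/2)


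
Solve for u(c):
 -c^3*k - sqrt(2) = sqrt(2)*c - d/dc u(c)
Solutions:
 u(c) = C1 + c^4*k/4 + sqrt(2)*c^2/2 + sqrt(2)*c


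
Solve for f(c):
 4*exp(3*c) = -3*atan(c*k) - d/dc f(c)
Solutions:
 f(c) = C1 - 3*Piecewise((c*atan(c*k) - log(c^2*k^2 + 1)/(2*k), Ne(k, 0)), (0, True)) - 4*exp(3*c)/3


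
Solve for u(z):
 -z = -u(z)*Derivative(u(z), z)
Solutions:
 u(z) = -sqrt(C1 + z^2)
 u(z) = sqrt(C1 + z^2)


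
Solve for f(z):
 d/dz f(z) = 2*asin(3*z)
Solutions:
 f(z) = C1 + 2*z*asin(3*z) + 2*sqrt(1 - 9*z^2)/3


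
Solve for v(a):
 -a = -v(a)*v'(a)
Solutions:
 v(a) = -sqrt(C1 + a^2)
 v(a) = sqrt(C1 + a^2)


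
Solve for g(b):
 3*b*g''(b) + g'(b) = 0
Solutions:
 g(b) = C1 + C2*b^(2/3)


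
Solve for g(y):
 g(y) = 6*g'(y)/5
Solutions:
 g(y) = C1*exp(5*y/6)


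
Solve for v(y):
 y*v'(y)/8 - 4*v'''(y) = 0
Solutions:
 v(y) = C1 + Integral(C2*airyai(2^(1/3)*y/4) + C3*airybi(2^(1/3)*y/4), y)


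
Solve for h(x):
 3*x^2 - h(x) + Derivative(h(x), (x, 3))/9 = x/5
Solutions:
 h(x) = C3*exp(3^(2/3)*x) + 3*x^2 - x/5 + (C1*sin(3*3^(1/6)*x/2) + C2*cos(3*3^(1/6)*x/2))*exp(-3^(2/3)*x/2)


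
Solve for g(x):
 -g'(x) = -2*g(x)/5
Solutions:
 g(x) = C1*exp(2*x/5)


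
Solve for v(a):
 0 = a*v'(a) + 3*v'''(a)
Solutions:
 v(a) = C1 + Integral(C2*airyai(-3^(2/3)*a/3) + C3*airybi(-3^(2/3)*a/3), a)


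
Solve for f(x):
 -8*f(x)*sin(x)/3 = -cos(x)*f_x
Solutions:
 f(x) = C1/cos(x)^(8/3)


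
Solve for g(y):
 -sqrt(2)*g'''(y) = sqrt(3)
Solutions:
 g(y) = C1 + C2*y + C3*y^2 - sqrt(6)*y^3/12


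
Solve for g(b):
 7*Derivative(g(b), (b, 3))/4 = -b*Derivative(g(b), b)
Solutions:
 g(b) = C1 + Integral(C2*airyai(-14^(2/3)*b/7) + C3*airybi(-14^(2/3)*b/7), b)


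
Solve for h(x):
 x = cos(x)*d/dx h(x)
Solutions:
 h(x) = C1 + Integral(x/cos(x), x)


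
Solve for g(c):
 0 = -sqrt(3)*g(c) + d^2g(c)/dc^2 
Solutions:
 g(c) = C1*exp(-3^(1/4)*c) + C2*exp(3^(1/4)*c)


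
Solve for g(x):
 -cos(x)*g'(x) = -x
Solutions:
 g(x) = C1 + Integral(x/cos(x), x)


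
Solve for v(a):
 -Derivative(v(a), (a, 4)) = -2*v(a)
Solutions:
 v(a) = C1*exp(-2^(1/4)*a) + C2*exp(2^(1/4)*a) + C3*sin(2^(1/4)*a) + C4*cos(2^(1/4)*a)


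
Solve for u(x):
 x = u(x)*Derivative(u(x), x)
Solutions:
 u(x) = -sqrt(C1 + x^2)
 u(x) = sqrt(C1 + x^2)


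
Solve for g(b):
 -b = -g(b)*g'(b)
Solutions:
 g(b) = -sqrt(C1 + b^2)
 g(b) = sqrt(C1 + b^2)


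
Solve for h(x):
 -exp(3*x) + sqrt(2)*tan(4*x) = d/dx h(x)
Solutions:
 h(x) = C1 - exp(3*x)/3 - sqrt(2)*log(cos(4*x))/4


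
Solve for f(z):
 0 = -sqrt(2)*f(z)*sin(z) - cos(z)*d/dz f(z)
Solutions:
 f(z) = C1*cos(z)^(sqrt(2))


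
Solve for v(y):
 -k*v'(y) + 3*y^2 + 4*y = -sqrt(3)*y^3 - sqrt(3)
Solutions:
 v(y) = C1 + sqrt(3)*y^4/(4*k) + y^3/k + 2*y^2/k + sqrt(3)*y/k


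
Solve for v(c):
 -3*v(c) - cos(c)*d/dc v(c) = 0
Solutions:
 v(c) = C1*(sin(c) - 1)^(3/2)/(sin(c) + 1)^(3/2)


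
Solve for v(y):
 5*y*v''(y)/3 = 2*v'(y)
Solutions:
 v(y) = C1 + C2*y^(11/5)


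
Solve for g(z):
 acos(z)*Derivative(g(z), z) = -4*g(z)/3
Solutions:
 g(z) = C1*exp(-4*Integral(1/acos(z), z)/3)


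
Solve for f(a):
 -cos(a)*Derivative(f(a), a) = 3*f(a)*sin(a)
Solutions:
 f(a) = C1*cos(a)^3


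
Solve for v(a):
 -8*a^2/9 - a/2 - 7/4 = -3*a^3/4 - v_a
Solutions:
 v(a) = C1 - 3*a^4/16 + 8*a^3/27 + a^2/4 + 7*a/4


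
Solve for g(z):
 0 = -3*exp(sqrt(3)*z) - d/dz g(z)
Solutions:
 g(z) = C1 - sqrt(3)*exp(sqrt(3)*z)


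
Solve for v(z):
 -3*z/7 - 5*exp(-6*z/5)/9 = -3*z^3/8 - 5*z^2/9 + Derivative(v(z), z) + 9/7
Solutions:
 v(z) = C1 + 3*z^4/32 + 5*z^3/27 - 3*z^2/14 - 9*z/7 + 25*exp(-6*z/5)/54


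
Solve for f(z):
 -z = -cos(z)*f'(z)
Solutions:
 f(z) = C1 + Integral(z/cos(z), z)


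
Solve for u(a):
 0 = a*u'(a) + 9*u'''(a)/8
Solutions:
 u(a) = C1 + Integral(C2*airyai(-2*3^(1/3)*a/3) + C3*airybi(-2*3^(1/3)*a/3), a)


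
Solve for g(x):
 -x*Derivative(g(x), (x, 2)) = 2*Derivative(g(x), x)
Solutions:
 g(x) = C1 + C2/x


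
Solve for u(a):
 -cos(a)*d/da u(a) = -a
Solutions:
 u(a) = C1 + Integral(a/cos(a), a)


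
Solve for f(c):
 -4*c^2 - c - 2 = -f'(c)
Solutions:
 f(c) = C1 + 4*c^3/3 + c^2/2 + 2*c


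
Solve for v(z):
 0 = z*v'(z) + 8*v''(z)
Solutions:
 v(z) = C1 + C2*erf(z/4)


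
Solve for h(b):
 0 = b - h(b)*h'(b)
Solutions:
 h(b) = -sqrt(C1 + b^2)
 h(b) = sqrt(C1 + b^2)


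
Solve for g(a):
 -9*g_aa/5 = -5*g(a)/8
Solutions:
 g(a) = C1*exp(-5*sqrt(2)*a/12) + C2*exp(5*sqrt(2)*a/12)


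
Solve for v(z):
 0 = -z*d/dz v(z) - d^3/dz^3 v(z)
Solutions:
 v(z) = C1 + Integral(C2*airyai(-z) + C3*airybi(-z), z)


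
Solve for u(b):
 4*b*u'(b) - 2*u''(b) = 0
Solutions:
 u(b) = C1 + C2*erfi(b)


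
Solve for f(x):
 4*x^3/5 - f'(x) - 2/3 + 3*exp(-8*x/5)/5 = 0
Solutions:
 f(x) = C1 + x^4/5 - 2*x/3 - 3*exp(-8*x/5)/8


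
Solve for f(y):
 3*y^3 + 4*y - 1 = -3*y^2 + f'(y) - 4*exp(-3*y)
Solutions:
 f(y) = C1 + 3*y^4/4 + y^3 + 2*y^2 - y - 4*exp(-3*y)/3


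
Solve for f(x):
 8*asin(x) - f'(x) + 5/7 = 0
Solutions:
 f(x) = C1 + 8*x*asin(x) + 5*x/7 + 8*sqrt(1 - x^2)


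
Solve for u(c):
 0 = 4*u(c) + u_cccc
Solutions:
 u(c) = (C1*sin(c) + C2*cos(c))*exp(-c) + (C3*sin(c) + C4*cos(c))*exp(c)


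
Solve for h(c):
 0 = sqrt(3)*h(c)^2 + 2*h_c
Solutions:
 h(c) = 2/(C1 + sqrt(3)*c)


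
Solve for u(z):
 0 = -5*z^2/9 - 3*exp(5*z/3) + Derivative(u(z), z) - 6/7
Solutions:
 u(z) = C1 + 5*z^3/27 + 6*z/7 + 9*exp(5*z/3)/5


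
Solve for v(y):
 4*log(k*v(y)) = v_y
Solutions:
 li(k*v(y))/k = C1 + 4*y


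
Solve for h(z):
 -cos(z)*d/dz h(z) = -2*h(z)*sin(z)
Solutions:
 h(z) = C1/cos(z)^2


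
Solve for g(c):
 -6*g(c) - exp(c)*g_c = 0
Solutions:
 g(c) = C1*exp(6*exp(-c))


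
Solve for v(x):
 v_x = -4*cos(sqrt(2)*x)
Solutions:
 v(x) = C1 - 2*sqrt(2)*sin(sqrt(2)*x)


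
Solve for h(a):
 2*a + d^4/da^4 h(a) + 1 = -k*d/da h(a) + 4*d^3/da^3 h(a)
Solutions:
 h(a) = C1 + C2*exp(a*(-(27*k/2 + sqrt((27*k - 128)^2 - 16384)/2 - 64)^(1/3) + 4 - 16/(27*k/2 + sqrt((27*k - 128)^2 - 16384)/2 - 64)^(1/3))/3) + C3*exp(a*((27*k/2 + sqrt((27*k - 128)^2 - 16384)/2 - 64)^(1/3) - sqrt(3)*I*(27*k/2 + sqrt((27*k - 128)^2 - 16384)/2 - 64)^(1/3) + 8 - 64/((-1 + sqrt(3)*I)*(27*k/2 + sqrt((27*k - 128)^2 - 16384)/2 - 64)^(1/3)))/6) + C4*exp(a*((27*k/2 + sqrt((27*k - 128)^2 - 16384)/2 - 64)^(1/3) + sqrt(3)*I*(27*k/2 + sqrt((27*k - 128)^2 - 16384)/2 - 64)^(1/3) + 8 + 64/((1 + sqrt(3)*I)*(27*k/2 + sqrt((27*k - 128)^2 - 16384)/2 - 64)^(1/3)))/6) - a^2/k - a/k


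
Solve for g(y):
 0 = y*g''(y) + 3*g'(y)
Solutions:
 g(y) = C1 + C2/y^2


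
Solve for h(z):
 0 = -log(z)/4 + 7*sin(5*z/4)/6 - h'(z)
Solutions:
 h(z) = C1 - z*log(z)/4 + z/4 - 14*cos(5*z/4)/15


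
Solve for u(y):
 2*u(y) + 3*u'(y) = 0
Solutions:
 u(y) = C1*exp(-2*y/3)


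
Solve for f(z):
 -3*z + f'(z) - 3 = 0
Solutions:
 f(z) = C1 + 3*z^2/2 + 3*z


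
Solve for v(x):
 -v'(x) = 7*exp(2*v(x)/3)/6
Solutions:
 v(x) = 3*log(-sqrt(-1/(C1 - 7*x))) + 3*log(3)
 v(x) = 3*log(-1/(C1 - 7*x))/2 + 3*log(3)


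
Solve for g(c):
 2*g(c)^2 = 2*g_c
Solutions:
 g(c) = -1/(C1 + c)


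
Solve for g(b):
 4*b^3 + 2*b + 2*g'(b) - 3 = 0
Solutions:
 g(b) = C1 - b^4/2 - b^2/2 + 3*b/2


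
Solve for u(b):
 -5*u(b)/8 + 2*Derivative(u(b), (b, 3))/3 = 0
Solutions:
 u(b) = C3*exp(15^(1/3)*2^(2/3)*b/4) + (C1*sin(2^(2/3)*3^(5/6)*5^(1/3)*b/8) + C2*cos(2^(2/3)*3^(5/6)*5^(1/3)*b/8))*exp(-15^(1/3)*2^(2/3)*b/8)


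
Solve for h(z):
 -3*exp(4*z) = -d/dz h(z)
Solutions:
 h(z) = C1 + 3*exp(4*z)/4


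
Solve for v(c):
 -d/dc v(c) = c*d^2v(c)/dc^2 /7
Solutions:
 v(c) = C1 + C2/c^6


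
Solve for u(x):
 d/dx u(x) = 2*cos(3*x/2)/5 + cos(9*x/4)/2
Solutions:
 u(x) = C1 + 4*sin(3*x/2)/15 + 2*sin(9*x/4)/9


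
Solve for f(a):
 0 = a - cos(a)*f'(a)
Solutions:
 f(a) = C1 + Integral(a/cos(a), a)


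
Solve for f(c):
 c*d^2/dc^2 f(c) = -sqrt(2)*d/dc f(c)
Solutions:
 f(c) = C1 + C2*c^(1 - sqrt(2))


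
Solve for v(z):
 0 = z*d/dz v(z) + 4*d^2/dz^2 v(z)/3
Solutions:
 v(z) = C1 + C2*erf(sqrt(6)*z/4)


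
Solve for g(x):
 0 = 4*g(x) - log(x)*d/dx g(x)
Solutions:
 g(x) = C1*exp(4*li(x))


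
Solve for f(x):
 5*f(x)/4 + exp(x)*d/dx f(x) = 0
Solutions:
 f(x) = C1*exp(5*exp(-x)/4)


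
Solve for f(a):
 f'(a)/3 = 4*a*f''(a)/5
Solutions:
 f(a) = C1 + C2*a^(17/12)


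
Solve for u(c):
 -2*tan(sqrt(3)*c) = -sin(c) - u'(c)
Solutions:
 u(c) = C1 - 2*sqrt(3)*log(cos(sqrt(3)*c))/3 + cos(c)


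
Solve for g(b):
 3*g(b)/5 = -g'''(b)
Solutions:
 g(b) = C3*exp(-3^(1/3)*5^(2/3)*b/5) + (C1*sin(3^(5/6)*5^(2/3)*b/10) + C2*cos(3^(5/6)*5^(2/3)*b/10))*exp(3^(1/3)*5^(2/3)*b/10)


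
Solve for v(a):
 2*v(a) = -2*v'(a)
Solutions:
 v(a) = C1*exp(-a)


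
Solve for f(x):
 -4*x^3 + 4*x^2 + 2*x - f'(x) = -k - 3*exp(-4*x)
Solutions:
 f(x) = C1 + k*x - x^4 + 4*x^3/3 + x^2 - 3*exp(-4*x)/4


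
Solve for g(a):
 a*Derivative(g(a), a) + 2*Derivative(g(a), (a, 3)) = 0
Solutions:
 g(a) = C1 + Integral(C2*airyai(-2^(2/3)*a/2) + C3*airybi(-2^(2/3)*a/2), a)


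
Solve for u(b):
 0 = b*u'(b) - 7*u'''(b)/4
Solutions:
 u(b) = C1 + Integral(C2*airyai(14^(2/3)*b/7) + C3*airybi(14^(2/3)*b/7), b)


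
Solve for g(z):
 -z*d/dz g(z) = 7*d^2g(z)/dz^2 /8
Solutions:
 g(z) = C1 + C2*erf(2*sqrt(7)*z/7)


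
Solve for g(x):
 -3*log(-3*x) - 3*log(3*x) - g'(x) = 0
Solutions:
 g(x) = C1 - 6*x*log(x) + 3*x*(-2*log(3) + 2 - I*pi)


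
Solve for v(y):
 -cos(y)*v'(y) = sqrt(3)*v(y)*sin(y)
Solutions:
 v(y) = C1*cos(y)^(sqrt(3))


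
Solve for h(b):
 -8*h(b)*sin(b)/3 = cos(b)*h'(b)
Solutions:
 h(b) = C1*cos(b)^(8/3)


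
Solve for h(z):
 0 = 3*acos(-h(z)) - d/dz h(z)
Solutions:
 Integral(1/acos(-_y), (_y, h(z))) = C1 + 3*z


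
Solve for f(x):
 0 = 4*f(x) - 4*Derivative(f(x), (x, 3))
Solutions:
 f(x) = C3*exp(x) + (C1*sin(sqrt(3)*x/2) + C2*cos(sqrt(3)*x/2))*exp(-x/2)


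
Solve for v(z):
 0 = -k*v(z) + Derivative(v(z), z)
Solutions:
 v(z) = C1*exp(k*z)


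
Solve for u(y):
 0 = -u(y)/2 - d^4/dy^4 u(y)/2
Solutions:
 u(y) = (C1*sin(sqrt(2)*y/2) + C2*cos(sqrt(2)*y/2))*exp(-sqrt(2)*y/2) + (C3*sin(sqrt(2)*y/2) + C4*cos(sqrt(2)*y/2))*exp(sqrt(2)*y/2)


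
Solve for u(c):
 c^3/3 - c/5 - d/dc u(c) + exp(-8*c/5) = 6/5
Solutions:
 u(c) = C1 + c^4/12 - c^2/10 - 6*c/5 - 5*exp(-8*c/5)/8


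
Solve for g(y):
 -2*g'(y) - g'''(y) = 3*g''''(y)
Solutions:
 g(y) = C1 + C4*exp(-y) + (C2*sin(sqrt(5)*y/3) + C3*cos(sqrt(5)*y/3))*exp(y/3)


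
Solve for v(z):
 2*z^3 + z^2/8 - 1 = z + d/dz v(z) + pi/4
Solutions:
 v(z) = C1 + z^4/2 + z^3/24 - z^2/2 - z - pi*z/4


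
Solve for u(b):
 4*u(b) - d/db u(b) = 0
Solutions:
 u(b) = C1*exp(4*b)


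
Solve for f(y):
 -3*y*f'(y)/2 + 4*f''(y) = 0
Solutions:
 f(y) = C1 + C2*erfi(sqrt(3)*y/4)


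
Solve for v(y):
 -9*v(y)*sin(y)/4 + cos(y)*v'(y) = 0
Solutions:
 v(y) = C1/cos(y)^(9/4)


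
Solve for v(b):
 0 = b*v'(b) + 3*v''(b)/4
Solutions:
 v(b) = C1 + C2*erf(sqrt(6)*b/3)


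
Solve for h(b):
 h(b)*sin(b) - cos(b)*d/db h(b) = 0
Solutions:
 h(b) = C1/cos(b)


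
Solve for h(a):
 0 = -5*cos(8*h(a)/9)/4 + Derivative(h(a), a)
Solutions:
 -5*a/4 - 9*log(sin(8*h(a)/9) - 1)/16 + 9*log(sin(8*h(a)/9) + 1)/16 = C1


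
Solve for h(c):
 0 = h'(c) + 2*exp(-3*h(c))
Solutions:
 h(c) = log(C1 - 6*c)/3
 h(c) = log((-3^(1/3) - 3^(5/6)*I)*(C1 - 2*c)^(1/3)/2)
 h(c) = log((-3^(1/3) + 3^(5/6)*I)*(C1 - 2*c)^(1/3)/2)


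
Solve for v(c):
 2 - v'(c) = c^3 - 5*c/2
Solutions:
 v(c) = C1 - c^4/4 + 5*c^2/4 + 2*c


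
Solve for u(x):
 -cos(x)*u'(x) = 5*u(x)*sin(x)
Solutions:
 u(x) = C1*cos(x)^5


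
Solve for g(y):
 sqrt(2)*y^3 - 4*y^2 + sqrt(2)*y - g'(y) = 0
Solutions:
 g(y) = C1 + sqrt(2)*y^4/4 - 4*y^3/3 + sqrt(2)*y^2/2


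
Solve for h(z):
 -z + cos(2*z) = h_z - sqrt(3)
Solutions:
 h(z) = C1 - z^2/2 + sqrt(3)*z + sin(2*z)/2


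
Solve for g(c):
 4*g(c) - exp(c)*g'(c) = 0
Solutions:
 g(c) = C1*exp(-4*exp(-c))


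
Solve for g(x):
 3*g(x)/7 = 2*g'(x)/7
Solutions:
 g(x) = C1*exp(3*x/2)


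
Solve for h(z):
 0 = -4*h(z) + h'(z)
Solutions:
 h(z) = C1*exp(4*z)


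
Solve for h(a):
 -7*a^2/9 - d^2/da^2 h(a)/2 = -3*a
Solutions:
 h(a) = C1 + C2*a - 7*a^4/54 + a^3


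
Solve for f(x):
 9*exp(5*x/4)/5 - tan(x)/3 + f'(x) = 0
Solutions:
 f(x) = C1 - 36*exp(5*x/4)/25 - log(cos(x))/3


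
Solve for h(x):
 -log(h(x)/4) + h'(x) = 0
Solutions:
 Integral(1/(-log(_y) + 2*log(2)), (_y, h(x))) = C1 - x


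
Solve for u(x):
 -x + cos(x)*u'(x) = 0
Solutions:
 u(x) = C1 + Integral(x/cos(x), x)


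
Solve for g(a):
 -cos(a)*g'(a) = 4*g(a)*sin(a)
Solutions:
 g(a) = C1*cos(a)^4


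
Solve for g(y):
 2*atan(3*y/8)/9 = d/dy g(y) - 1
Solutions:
 g(y) = C1 + 2*y*atan(3*y/8)/9 + y - 8*log(9*y^2 + 64)/27


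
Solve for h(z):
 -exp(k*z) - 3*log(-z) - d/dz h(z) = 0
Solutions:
 h(z) = C1 - 3*z*log(-z) + 3*z + Piecewise((-exp(k*z)/k, Ne(k, 0)), (-z, True))


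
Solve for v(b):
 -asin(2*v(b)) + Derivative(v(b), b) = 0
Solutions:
 Integral(1/asin(2*_y), (_y, v(b))) = C1 + b


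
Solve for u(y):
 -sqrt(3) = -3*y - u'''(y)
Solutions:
 u(y) = C1 + C2*y + C3*y^2 - y^4/8 + sqrt(3)*y^3/6


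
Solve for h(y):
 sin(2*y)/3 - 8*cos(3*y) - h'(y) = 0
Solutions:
 h(y) = C1 - 8*sin(3*y)/3 - cos(2*y)/6


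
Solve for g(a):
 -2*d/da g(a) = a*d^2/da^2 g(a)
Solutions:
 g(a) = C1 + C2/a


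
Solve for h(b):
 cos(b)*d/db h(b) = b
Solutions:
 h(b) = C1 + Integral(b/cos(b), b)


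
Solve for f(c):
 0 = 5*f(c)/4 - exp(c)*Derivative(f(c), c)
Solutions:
 f(c) = C1*exp(-5*exp(-c)/4)


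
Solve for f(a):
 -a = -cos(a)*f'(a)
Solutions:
 f(a) = C1 + Integral(a/cos(a), a)


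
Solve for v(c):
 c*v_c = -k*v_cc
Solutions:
 v(c) = C1 + C2*sqrt(k)*erf(sqrt(2)*c*sqrt(1/k)/2)


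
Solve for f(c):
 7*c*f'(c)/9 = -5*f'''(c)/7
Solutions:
 f(c) = C1 + Integral(C2*airyai(-7^(2/3)*75^(1/3)*c/15) + C3*airybi(-7^(2/3)*75^(1/3)*c/15), c)


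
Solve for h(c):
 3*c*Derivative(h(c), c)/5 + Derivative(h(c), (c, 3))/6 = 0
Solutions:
 h(c) = C1 + Integral(C2*airyai(-18^(1/3)*5^(2/3)*c/5) + C3*airybi(-18^(1/3)*5^(2/3)*c/5), c)


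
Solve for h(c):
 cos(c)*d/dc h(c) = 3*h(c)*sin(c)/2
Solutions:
 h(c) = C1/cos(c)^(3/2)


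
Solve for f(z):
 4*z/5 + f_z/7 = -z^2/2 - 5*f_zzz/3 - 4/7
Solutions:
 f(z) = C1 + C2*sin(sqrt(105)*z/35) + C3*cos(sqrt(105)*z/35) - 7*z^3/6 - 14*z^2/5 + 233*z/3


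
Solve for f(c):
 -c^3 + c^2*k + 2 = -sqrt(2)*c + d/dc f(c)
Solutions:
 f(c) = C1 - c^4/4 + c^3*k/3 + sqrt(2)*c^2/2 + 2*c


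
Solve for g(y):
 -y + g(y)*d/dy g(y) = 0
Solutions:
 g(y) = -sqrt(C1 + y^2)
 g(y) = sqrt(C1 + y^2)


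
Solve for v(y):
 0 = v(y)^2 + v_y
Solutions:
 v(y) = 1/(C1 + y)
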